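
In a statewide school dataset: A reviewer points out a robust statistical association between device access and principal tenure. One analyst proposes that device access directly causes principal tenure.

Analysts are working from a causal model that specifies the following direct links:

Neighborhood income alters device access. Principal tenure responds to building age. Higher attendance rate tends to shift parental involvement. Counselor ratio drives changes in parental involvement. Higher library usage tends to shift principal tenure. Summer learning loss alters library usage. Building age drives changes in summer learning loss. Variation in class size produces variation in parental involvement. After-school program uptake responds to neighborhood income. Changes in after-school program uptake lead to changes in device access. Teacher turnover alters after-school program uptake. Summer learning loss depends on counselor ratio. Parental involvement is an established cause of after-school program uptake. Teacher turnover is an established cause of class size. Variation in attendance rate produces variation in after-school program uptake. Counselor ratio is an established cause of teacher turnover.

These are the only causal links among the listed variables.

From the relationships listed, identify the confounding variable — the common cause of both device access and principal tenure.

Counselor ratio has a causal path to device access (counselor ratio → parental involvement → after-school program uptake → device access) and a separate causal path to principal tenure (counselor ratio → summer learning loss → library usage → principal tenure), so it is a common cause of both.
No stated relationship gives device access a causal route to principal tenure, so the correlation is explained by the shared upstream cause rather than a direct effect.

counselor ratio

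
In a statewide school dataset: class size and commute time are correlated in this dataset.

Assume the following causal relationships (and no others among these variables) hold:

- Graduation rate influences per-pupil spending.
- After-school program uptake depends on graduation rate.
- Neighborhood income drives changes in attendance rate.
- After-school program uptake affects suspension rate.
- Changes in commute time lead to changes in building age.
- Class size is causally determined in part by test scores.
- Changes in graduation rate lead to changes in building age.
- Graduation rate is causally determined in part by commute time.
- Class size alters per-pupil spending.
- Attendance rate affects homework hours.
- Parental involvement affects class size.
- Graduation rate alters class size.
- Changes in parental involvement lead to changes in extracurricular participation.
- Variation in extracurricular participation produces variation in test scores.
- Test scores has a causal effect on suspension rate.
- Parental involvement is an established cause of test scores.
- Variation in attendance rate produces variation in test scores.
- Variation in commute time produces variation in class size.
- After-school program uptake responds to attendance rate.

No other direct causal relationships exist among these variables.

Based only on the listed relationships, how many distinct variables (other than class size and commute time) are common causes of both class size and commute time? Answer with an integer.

0

No listed variable has a causal path to both class size and commute time, so there are no common causes.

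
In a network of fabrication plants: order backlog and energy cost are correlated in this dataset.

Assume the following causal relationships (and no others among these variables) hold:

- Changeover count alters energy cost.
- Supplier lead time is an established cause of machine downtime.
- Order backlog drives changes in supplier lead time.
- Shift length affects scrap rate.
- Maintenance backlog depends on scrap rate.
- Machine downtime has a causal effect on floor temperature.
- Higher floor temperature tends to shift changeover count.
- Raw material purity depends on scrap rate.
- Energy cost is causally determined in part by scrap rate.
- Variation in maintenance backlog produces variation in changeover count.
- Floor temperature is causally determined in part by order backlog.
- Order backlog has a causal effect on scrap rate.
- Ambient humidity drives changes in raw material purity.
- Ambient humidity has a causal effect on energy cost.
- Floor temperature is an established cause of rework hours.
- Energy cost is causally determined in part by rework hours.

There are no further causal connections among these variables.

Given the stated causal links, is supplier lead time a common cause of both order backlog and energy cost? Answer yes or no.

Supplier lead time has no stated causal path to order backlog. A confounder must cause both variables, so supplier lead time does not qualify.

no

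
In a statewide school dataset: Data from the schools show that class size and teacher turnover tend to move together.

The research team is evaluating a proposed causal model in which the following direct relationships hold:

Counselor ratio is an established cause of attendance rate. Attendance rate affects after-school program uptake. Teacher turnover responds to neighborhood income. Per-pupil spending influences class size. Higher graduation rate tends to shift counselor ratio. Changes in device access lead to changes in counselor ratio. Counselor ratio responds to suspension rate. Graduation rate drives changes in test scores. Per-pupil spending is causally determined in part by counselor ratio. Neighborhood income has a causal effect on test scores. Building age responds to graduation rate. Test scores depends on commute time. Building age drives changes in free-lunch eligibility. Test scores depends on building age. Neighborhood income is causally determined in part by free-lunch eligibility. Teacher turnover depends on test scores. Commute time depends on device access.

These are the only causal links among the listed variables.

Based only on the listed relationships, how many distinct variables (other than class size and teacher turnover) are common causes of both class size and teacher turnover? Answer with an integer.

2

The common causes are: device access (to class size via device access → counselor ratio → per-pupil spending → class size; to teacher turnover via device access → commute time → test scores → teacher turnover); graduation rate (to class size via graduation rate → counselor ratio → per-pupil spending → class size; to teacher turnover via graduation rate → test scores → teacher turnover).
Every other variable lacks a causal path to at least one of class size and teacher turnover.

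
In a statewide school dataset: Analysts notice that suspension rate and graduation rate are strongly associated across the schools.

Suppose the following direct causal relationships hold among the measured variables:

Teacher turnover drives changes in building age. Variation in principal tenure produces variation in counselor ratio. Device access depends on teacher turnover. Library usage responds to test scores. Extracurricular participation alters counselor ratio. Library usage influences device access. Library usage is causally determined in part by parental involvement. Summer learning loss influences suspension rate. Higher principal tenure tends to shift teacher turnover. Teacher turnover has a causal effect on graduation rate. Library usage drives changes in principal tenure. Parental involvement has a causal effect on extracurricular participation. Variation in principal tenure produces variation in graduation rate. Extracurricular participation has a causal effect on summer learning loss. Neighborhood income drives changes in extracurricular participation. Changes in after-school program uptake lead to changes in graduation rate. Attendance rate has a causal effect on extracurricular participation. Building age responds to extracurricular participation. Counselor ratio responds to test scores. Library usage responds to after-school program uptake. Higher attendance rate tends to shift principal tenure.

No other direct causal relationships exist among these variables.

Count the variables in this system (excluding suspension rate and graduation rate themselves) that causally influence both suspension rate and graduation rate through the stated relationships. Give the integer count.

The common causes are: attendance rate (to suspension rate via attendance rate → extracurricular participation → summer learning loss → suspension rate; to graduation rate via attendance rate → principal tenure → graduation rate); parental involvement (to suspension rate via parental involvement → extracurricular participation → summer learning loss → suspension rate; to graduation rate via parental involvement → library usage → principal tenure → graduation rate).
Every other variable lacks a causal path to at least one of suspension rate and graduation rate.

2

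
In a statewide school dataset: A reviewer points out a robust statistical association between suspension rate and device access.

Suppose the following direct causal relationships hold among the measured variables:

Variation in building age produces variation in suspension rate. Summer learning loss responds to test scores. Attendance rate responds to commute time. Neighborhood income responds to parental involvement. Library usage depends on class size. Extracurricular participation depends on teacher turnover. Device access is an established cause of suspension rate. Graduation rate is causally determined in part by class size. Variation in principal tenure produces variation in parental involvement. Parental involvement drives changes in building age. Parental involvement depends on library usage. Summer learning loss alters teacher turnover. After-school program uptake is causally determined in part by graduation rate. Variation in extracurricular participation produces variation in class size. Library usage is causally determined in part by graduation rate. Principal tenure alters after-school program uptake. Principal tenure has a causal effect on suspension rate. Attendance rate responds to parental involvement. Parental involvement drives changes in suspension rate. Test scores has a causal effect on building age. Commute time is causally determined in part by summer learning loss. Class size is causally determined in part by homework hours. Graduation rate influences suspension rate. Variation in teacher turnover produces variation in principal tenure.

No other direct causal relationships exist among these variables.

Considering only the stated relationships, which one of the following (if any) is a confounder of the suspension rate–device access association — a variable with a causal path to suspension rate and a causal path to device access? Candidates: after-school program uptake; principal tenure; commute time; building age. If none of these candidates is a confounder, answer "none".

None of the listed candidates has causal paths to both suspension rate and device access in the stated relationships, so none is a common cause.

none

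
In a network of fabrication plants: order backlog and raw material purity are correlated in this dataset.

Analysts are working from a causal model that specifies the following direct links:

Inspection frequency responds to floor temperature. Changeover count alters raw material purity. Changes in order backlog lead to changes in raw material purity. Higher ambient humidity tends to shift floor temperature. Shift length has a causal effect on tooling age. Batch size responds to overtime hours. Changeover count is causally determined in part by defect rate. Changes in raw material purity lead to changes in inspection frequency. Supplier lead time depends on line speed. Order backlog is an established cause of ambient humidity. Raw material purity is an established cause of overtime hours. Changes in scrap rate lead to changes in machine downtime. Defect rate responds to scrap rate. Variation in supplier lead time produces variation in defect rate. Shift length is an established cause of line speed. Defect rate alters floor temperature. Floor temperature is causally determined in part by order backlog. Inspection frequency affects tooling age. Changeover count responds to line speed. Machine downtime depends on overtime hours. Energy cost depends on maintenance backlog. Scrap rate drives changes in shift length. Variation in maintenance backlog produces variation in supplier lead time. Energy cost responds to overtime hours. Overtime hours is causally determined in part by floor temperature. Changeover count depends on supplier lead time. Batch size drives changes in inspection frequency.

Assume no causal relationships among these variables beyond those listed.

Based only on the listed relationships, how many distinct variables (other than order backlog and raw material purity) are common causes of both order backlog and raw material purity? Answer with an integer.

No listed variable has a causal path to both order backlog and raw material purity, so there are no common causes.

0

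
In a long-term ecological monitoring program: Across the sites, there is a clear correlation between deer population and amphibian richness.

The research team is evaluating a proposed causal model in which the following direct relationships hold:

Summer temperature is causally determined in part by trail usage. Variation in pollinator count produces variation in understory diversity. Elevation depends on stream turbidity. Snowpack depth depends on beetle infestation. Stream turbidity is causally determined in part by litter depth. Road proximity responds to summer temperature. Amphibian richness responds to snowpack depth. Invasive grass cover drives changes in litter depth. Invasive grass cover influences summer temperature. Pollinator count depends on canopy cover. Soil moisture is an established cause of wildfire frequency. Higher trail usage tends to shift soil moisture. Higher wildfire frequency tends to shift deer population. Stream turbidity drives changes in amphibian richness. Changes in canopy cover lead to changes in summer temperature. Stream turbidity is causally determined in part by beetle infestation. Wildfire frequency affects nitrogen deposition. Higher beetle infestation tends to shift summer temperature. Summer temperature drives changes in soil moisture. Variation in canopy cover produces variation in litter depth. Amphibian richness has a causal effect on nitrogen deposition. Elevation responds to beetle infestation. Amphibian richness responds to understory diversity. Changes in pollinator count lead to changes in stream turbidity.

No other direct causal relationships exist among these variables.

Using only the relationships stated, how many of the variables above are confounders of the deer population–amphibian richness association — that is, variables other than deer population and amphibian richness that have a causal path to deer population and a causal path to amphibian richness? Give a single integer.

The common causes are: beetle infestation (to deer population via beetle infestation → summer temperature → soil moisture → wildfire frequency → deer population; to amphibian richness via beetle infestation → stream turbidity → amphibian richness); canopy cover (to deer population via canopy cover → summer temperature → soil moisture → wildfire frequency → deer population; to amphibian richness via canopy cover → litter depth → stream turbidity → amphibian richness); invasive grass cover (to deer population via invasive grass cover → summer temperature → soil moisture → wildfire frequency → deer population; to amphibian richness via invasive grass cover → litter depth → stream turbidity → amphibian richness).
Every other variable lacks a causal path to at least one of deer population and amphibian richness.

3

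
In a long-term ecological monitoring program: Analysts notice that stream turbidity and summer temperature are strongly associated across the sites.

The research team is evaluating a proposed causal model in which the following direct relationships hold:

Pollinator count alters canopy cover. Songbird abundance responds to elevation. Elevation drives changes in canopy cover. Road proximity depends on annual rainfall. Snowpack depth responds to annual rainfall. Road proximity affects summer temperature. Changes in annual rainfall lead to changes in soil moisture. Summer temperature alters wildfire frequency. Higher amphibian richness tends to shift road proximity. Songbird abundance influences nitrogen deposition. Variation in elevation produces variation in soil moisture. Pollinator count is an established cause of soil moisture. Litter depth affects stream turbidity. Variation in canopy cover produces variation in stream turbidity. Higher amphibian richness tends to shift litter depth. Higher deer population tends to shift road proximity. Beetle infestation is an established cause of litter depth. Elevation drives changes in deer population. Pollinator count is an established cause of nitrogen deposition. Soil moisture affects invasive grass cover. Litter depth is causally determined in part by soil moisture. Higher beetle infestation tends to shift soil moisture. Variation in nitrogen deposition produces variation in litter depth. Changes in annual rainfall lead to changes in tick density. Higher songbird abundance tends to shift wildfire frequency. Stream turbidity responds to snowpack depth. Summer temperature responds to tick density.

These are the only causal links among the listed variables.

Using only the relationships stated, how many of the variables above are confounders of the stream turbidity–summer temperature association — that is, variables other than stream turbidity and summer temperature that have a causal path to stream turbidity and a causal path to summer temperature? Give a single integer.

The common causes are: amphibian richness (to stream turbidity via amphibian richness → litter depth → stream turbidity; to summer temperature via amphibian richness → road proximity → summer temperature); annual rainfall (to stream turbidity via annual rainfall → snowpack depth → stream turbidity; to summer temperature via annual rainfall → road proximity → summer temperature); elevation (to stream turbidity via elevation → canopy cover → stream turbidity; to summer temperature via elevation → deer population → road proximity → summer temperature).
Every other variable lacks a causal path to at least one of stream turbidity and summer temperature.

3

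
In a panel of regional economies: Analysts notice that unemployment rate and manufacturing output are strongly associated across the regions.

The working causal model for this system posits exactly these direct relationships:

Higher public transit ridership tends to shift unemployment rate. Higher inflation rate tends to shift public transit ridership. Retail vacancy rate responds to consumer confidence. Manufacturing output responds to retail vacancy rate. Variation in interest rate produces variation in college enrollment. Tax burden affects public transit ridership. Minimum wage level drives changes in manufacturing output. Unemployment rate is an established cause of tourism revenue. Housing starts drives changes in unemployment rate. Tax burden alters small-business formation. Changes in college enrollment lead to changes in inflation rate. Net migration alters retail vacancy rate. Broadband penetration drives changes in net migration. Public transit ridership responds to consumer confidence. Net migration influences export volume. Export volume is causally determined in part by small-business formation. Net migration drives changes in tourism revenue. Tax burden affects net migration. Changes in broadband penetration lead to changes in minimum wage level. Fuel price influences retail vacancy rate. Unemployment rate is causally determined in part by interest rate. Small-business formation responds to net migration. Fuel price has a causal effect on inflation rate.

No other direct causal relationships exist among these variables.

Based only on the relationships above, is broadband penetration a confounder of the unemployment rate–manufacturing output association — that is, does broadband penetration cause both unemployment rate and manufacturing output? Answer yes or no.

Broadband penetration has no stated causal path to unemployment rate. A confounder must cause both variables, so broadband penetration does not qualify.

no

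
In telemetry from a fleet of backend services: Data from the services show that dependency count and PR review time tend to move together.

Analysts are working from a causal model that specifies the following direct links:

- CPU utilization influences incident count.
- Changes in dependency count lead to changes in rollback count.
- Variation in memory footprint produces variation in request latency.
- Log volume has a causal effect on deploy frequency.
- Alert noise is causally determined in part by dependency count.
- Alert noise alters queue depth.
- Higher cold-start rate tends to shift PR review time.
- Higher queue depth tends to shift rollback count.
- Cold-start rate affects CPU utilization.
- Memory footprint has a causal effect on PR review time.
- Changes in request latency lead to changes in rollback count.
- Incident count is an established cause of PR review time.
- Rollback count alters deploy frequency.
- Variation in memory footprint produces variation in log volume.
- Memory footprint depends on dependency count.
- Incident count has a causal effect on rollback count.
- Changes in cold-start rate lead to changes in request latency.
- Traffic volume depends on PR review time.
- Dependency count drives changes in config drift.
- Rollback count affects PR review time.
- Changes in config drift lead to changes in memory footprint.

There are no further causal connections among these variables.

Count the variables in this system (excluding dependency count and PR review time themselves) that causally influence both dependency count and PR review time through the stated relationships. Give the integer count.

No listed variable has a causal path to both dependency count and PR review time, so there are no common causes.

0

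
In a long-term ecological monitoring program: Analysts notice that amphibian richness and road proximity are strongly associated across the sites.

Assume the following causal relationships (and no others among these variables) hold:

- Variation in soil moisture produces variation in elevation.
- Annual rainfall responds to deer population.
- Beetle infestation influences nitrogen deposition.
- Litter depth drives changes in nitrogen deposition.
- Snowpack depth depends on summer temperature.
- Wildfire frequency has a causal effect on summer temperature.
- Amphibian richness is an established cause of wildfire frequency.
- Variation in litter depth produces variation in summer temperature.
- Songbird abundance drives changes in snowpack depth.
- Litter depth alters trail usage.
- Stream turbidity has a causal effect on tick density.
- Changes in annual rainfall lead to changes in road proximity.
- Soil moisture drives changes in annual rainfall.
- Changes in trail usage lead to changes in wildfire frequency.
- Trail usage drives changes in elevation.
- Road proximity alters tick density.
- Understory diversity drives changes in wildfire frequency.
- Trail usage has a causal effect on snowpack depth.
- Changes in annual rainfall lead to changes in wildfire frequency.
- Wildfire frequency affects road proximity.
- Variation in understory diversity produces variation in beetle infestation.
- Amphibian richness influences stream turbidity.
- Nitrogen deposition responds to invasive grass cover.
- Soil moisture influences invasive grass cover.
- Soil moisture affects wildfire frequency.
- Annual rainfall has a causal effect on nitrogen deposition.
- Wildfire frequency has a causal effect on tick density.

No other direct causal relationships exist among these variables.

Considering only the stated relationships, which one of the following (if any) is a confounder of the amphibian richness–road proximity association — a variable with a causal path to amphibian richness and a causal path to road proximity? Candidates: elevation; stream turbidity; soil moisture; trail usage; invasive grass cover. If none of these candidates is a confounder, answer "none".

none

None of the listed candidates has causal paths to both amphibian richness and road proximity in the stated relationships, so none is a common cause.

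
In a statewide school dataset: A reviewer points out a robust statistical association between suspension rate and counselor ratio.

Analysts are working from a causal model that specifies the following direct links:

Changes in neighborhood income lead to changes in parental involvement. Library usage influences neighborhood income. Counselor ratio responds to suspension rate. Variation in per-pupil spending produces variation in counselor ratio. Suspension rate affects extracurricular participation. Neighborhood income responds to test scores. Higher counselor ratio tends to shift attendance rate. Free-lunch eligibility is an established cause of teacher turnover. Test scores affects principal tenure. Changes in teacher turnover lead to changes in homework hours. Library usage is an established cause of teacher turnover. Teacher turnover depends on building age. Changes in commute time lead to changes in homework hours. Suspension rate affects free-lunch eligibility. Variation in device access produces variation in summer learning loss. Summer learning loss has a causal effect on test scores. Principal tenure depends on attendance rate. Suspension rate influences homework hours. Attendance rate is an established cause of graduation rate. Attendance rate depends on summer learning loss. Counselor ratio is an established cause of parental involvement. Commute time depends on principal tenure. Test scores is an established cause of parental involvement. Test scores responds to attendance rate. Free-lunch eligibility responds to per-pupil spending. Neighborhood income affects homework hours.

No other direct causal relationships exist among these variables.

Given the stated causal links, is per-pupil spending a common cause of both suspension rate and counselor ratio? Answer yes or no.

no

Per-pupil spending has no stated causal path to suspension rate. A confounder must cause both variables, so per-pupil spending does not qualify.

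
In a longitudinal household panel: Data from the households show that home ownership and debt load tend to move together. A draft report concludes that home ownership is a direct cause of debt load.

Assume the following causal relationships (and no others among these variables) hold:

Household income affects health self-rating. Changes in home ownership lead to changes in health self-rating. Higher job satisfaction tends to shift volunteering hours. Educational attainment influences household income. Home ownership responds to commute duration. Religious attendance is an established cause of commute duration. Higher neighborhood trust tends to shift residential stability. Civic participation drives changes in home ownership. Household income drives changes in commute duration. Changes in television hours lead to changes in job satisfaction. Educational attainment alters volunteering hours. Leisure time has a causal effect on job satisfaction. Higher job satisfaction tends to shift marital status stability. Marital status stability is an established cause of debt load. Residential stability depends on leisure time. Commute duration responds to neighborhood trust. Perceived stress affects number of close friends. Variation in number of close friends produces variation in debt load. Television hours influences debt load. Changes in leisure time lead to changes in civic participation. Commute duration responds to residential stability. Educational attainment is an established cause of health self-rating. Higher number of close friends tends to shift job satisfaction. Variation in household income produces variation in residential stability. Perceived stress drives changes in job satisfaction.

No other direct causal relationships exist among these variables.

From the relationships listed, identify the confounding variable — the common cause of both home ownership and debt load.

Leisure time has a causal path to home ownership (leisure time → civic participation → home ownership) and a separate causal path to debt load (leisure time → job satisfaction → marital status stability → debt load), so it is a common cause of both.
No stated relationship gives home ownership a causal route to debt load, so the correlation is explained by the shared upstream cause rather than a direct effect.

leisure time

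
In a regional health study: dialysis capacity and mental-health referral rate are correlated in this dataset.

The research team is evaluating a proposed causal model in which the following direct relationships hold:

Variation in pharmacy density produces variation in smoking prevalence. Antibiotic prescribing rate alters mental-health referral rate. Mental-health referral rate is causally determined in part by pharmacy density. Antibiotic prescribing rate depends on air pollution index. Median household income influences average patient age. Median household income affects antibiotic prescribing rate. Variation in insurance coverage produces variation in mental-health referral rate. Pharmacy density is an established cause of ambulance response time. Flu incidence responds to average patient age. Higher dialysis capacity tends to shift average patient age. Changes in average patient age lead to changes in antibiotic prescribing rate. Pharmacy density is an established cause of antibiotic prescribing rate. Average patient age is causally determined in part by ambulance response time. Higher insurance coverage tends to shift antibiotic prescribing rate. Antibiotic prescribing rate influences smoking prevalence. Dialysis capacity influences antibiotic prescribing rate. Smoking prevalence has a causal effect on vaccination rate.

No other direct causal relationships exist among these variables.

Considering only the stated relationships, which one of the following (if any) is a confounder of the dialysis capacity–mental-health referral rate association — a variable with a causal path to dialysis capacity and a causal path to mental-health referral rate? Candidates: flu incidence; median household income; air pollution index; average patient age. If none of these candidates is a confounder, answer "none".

none

None of the listed candidates has causal paths to both dialysis capacity and mental-health referral rate in the stated relationships, so none is a common cause.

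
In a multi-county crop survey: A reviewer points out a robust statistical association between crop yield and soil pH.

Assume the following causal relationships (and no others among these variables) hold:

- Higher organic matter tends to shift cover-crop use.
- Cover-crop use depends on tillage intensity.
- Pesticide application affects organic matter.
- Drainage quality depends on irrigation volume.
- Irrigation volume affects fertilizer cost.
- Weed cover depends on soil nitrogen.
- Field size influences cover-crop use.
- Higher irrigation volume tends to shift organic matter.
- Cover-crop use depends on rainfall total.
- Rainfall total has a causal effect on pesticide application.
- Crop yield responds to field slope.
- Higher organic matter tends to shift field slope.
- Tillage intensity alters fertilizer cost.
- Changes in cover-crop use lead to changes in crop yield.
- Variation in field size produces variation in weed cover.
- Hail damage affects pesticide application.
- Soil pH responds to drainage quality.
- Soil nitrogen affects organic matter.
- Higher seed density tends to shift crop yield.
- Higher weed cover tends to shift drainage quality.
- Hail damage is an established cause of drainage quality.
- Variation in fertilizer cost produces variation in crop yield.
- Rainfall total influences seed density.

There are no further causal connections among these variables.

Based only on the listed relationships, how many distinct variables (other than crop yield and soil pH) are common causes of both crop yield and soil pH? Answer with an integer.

4

The common causes are: field size (to crop yield via field size → cover-crop use → crop yield; to soil pH via field size → weed cover → drainage quality → soil pH); hail damage (to crop yield via hail damage → pesticide application → organic matter → field slope → crop yield; to soil pH via hail damage → drainage quality → soil pH); irrigation volume (to crop yield via irrigation volume → fertilizer cost → crop yield; to soil pH via irrigation volume → drainage quality → soil pH); soil nitrogen (to crop yield via soil nitrogen → organic matter → field slope → crop yield; to soil pH via soil nitrogen → weed cover → drainage quality → soil pH).
Every other variable lacks a causal path to at least one of crop yield and soil pH.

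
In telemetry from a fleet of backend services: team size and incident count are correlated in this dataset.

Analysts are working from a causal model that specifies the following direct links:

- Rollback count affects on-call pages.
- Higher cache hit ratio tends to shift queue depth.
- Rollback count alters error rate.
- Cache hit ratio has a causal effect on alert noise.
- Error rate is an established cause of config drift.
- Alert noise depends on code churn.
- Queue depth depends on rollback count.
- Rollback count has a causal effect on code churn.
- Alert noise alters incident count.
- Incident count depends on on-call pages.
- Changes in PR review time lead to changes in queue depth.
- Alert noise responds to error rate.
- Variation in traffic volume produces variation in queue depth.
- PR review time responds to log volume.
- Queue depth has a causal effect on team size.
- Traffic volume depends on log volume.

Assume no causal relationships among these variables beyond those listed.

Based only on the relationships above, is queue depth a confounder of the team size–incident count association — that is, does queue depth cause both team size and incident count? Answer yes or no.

no

Queue depth has no stated causal path to incident count. A confounder must cause both variables, so queue depth does not qualify.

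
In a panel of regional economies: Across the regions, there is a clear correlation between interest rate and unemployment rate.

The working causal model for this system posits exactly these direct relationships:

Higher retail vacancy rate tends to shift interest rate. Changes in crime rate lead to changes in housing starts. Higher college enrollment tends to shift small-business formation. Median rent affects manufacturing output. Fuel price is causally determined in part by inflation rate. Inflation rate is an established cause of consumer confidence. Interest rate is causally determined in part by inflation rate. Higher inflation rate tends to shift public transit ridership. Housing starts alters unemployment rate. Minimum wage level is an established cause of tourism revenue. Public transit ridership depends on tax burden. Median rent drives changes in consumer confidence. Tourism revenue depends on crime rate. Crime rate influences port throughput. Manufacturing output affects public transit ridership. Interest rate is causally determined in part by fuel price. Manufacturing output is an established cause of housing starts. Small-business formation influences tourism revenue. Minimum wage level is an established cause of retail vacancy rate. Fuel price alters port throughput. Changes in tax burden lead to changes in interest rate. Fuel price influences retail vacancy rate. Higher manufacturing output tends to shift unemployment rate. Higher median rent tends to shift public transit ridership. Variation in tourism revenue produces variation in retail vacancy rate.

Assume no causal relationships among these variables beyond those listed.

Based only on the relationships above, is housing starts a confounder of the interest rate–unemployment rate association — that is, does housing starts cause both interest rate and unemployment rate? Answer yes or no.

no

Housing starts has no stated causal path to interest rate. A confounder must cause both variables, so housing starts does not qualify.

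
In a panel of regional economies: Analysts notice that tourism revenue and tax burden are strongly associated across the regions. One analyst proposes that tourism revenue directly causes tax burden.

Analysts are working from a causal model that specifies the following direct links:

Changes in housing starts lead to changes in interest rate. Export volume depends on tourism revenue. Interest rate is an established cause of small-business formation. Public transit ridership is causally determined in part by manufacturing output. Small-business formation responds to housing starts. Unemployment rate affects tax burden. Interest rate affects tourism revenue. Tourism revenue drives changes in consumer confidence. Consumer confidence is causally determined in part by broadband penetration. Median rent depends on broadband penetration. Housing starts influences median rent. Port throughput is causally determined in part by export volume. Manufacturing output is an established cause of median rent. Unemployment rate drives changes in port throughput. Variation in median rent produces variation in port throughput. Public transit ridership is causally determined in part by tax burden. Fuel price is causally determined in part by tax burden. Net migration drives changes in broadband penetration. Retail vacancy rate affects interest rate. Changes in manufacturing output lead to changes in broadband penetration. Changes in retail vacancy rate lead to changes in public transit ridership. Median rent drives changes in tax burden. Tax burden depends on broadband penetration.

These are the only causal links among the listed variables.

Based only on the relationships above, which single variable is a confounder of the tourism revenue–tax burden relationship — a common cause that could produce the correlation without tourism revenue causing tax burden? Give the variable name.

Housing starts has a causal path to tourism revenue (housing starts → interest rate → tourism revenue) and a separate causal path to tax burden (housing starts → median rent → tax burden), so it is a common cause of both.
No stated relationship gives tourism revenue a causal route to tax burden, so the correlation is explained by the shared upstream cause rather than a direct effect.

housing starts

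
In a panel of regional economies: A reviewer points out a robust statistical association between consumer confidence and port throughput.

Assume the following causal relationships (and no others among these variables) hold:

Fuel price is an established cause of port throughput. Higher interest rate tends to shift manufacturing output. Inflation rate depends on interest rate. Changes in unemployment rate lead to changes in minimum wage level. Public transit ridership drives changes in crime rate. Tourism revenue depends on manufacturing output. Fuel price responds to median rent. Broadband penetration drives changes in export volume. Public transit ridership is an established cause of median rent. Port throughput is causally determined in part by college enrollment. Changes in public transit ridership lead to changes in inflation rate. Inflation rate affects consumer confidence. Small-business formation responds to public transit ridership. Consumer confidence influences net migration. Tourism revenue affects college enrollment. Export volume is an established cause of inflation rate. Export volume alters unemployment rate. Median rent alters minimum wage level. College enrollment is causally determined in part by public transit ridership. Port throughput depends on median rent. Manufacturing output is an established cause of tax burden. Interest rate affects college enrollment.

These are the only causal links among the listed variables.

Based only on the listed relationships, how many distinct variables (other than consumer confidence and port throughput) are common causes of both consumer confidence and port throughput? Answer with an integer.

The common causes are: interest rate (to consumer confidence via interest rate → inflation rate → consumer confidence; to port throughput via interest rate → college enrollment → port throughput); public transit ridership (to consumer confidence via public transit ridership → inflation rate → consumer confidence; to port throughput via public transit ridership → college enrollment → port throughput).
Every other variable lacks a causal path to at least one of consumer confidence and port throughput.

2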